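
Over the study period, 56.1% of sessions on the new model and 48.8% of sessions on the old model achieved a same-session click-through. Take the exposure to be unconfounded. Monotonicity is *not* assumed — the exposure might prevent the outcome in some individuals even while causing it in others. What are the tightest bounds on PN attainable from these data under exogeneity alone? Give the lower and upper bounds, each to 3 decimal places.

0.130 ≤ PN ≤ 0.913

p₁ = 0.561, p₀ = 0.488.
Under exogeneity alone the bounds on PN are max{0,(p₁−p₀)/p₁} ≤ PN ≤ min{1,(1−p₀)/p₁}.
  lower = (p₁ − p₀)/p₁ = 0.073 / 0.561 ≈ 0.1301
  upper = min{1, (1 − p₀)/p₁} = 0.512 / 0.561 ≈ 0.9127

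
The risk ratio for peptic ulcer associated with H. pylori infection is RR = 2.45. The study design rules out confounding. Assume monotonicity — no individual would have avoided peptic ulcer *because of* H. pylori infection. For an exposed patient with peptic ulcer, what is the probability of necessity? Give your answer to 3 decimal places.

Under exogeneity and monotonicity, PN = (RR − 1) / RR = 1 − 1/RR.
PN = (2.45 − 1) / 2.45 = 1.45 / 2.45 ≈ 0.5918

PN ≈ 0.592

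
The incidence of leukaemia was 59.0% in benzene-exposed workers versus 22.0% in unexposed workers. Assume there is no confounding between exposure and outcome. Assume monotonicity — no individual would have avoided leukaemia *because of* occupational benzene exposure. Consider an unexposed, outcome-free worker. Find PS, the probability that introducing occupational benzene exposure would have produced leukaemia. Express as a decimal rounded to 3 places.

p₁ = 0.59, p₀ = 0.22.
Under exogeneity and monotonicity, PS = (p₁ − p₀) / (1 − p₀).
PS = (0.59 − 0.22) / (1 − 0.22) = 0.37 / 0.78 ≈ 0.4744

PS ≈ 0.474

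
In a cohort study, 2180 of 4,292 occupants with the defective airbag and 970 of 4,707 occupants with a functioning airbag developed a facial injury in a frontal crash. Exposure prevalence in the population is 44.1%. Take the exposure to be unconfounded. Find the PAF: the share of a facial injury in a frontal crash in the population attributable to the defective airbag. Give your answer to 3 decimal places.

PAF ≈ 0.392

p₁ = P(outcome | exposed) = 2180/4292 = 0.50792
p₀ = P(outcome | unexposed) = 970/4707 = 0.20608
Overall risk P(Y=1) = π·p₁ + (1−π)·p₀ = 0.441×0.50792 + 0.559×0.20608 = 0.33919.
Under exogeneity, PAF = [P(Y=1) − p₀] / P(Y=1).
PAF = (0.33919 − 0.20608) / 0.33919 ≈ 0.3924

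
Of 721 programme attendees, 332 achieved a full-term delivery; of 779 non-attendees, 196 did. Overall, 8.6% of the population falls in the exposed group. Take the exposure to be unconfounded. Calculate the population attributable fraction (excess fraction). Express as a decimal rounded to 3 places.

PAF ≈ 0.067

p₁ = P(outcome | exposed) = 332/721 = 0.46047
p₀ = P(outcome | unexposed) = 196/779 = 0.2516
Overall risk P(Y=1) = π·p₁ + (1−π)·p₀ = 0.086×0.46047 + 0.914×0.2516 = 0.26957.
Under exogeneity, PAF = [P(Y=1) − p₀] / P(Y=1).
PAF = (0.26957 − 0.2516) / 0.26957 ≈ 0.0666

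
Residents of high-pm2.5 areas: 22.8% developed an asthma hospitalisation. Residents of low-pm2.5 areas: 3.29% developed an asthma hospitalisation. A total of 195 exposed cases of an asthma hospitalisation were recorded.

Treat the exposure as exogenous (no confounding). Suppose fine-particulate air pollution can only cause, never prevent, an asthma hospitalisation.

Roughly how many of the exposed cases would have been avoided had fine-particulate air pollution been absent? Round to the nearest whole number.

about 167 cases

p₁ = 0.228, p₀ = 0.0329.
PN = (p₁ − p₀)/p₁ = (0.228 − 0.0329) / 0.228 ≈ 0.85570.
Attributable cases ≈ PN × (exposed cases) = 0.85570 × 195 ≈ 166.86.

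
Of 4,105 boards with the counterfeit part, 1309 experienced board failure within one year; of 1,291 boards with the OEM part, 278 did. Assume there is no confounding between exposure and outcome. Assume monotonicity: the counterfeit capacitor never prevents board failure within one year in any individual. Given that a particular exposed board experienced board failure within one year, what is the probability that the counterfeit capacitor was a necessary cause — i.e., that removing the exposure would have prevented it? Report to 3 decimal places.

p₁ = P(outcome | exposed) = 1309/4105 = 0.31888
p₀ = P(outcome | unexposed) = 278/1291 = 0.21534
Under exogeneity and monotonicity, PN = (p₁ − p₀) / p₁.
PN = (0.31888 − 0.21534) / 0.31888 = 0.10354 / 0.31888 ≈ 0.3247

PN ≈ 0.325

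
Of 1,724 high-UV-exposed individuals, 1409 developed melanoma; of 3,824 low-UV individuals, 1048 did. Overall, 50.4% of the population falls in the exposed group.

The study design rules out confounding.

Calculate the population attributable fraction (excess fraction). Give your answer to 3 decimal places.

p₁ = P(outcome | exposed) = 1409/1724 = 0.81729
p₀ = P(outcome | unexposed) = 1048/3824 = 0.27406
Overall risk P(Y=1) = π·p₁ + (1−π)·p₀ = 0.504×0.81729 + 0.496×0.27406 = 0.54784.
Under exogeneity, PAF = [P(Y=1) − p₀] / P(Y=1).
PAF = (0.54784 − 0.27406) / 0.54784 ≈ 0.4998

PAF ≈ 0.500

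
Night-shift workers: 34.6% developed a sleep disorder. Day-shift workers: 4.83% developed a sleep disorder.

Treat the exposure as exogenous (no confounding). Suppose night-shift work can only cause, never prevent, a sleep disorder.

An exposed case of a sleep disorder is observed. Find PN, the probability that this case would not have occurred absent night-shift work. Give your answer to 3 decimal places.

p₁ = 0.346, p₀ = 0.0483.
Under exogeneity and monotonicity, PN = (p₁ − p₀) / p₁.
PN = (0.346 − 0.0483) / 0.346 = 0.2977 / 0.346 ≈ 0.8604

PN ≈ 0.860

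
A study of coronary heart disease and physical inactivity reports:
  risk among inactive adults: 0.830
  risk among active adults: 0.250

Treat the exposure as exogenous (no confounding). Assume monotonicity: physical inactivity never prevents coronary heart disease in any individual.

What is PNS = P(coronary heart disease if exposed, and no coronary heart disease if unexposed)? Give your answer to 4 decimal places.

Let p₁ = 0.83, p₀ = 0.25.
Under exogeneity and monotonicity, PNS = p₁ − p₀.
PNS = 0.83 − 0.25 = 0.58

PNS ≈ 0.5800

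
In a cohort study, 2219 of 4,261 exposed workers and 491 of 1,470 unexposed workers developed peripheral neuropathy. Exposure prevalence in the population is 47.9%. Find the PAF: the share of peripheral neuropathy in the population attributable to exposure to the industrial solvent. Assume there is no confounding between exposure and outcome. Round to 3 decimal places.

PAF ≈ 0.211

p₁ = P(outcome | exposed) = 2219/4261 = 0.52077
p₀ = P(outcome | unexposed) = 491/1470 = 0.33401
Overall risk P(Y=1) = π·p₁ + (1−π)·p₀ = 0.479×0.52077 + 0.521×0.33401 = 0.42347.
Under exogeneity, PAF = [P(Y=1) − p₀] / P(Y=1).
PAF = (0.42347 − 0.33401) / 0.42347 ≈ 0.2112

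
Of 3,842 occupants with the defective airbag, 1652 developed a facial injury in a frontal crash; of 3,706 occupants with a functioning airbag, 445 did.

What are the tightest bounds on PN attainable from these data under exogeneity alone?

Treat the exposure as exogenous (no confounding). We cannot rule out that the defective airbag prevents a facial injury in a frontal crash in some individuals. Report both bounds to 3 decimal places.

p₁ = P(outcome | exposed) = 1652/3842 = 0.42998
p₀ = P(outcome | unexposed) = 445/3706 = 0.12008
Under exogeneity alone the bounds on PN are max{0,(p₁−p₀)/p₁} ≤ PN ≤ min{1,(1−p₀)/p₁}.
  lower = (p₁ − p₀)/p₁ = 0.30991 / 0.42998 ≈ 0.7207
  upper = min{1, (1 − p₀)/p₁} = 0.87992 / 0.42998 ≈ 2.0464 → capped at 1

0.721 ≤ PN ≤ 1.000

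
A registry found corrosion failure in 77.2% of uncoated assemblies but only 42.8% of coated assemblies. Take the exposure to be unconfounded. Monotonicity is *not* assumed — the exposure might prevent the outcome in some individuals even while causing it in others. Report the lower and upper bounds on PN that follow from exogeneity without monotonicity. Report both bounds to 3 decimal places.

0.446 ≤ PN ≤ 0.741

p₁ = 0.772, p₀ = 0.428.
Under exogeneity alone the bounds on PN are max{0,(p₁−p₀)/p₁} ≤ PN ≤ min{1,(1−p₀)/p₁}.
  lower = (p₁ − p₀)/p₁ = 0.344 / 0.772 ≈ 0.4456
  upper = min{1, (1 − p₀)/p₁} = 0.572 / 0.772 ≈ 0.7409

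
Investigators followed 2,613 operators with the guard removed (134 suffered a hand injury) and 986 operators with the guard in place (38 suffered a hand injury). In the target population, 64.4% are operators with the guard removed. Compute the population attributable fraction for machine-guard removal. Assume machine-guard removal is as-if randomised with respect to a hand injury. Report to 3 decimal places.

p₁ = P(outcome | exposed) = 134/2613 = 0.051282
p₀ = P(outcome | unexposed) = 38/986 = 0.03854
Overall risk P(Y=1) = π·p₁ + (1−π)·p₀ = 0.644×0.051282 + 0.356×0.03854 = 0.046746.
Under exogeneity, PAF = [P(Y=1) − p₀] / P(Y=1).
PAF = (0.046746 − 0.03854) / 0.046746 ≈ 0.1755

PAF ≈ 0.176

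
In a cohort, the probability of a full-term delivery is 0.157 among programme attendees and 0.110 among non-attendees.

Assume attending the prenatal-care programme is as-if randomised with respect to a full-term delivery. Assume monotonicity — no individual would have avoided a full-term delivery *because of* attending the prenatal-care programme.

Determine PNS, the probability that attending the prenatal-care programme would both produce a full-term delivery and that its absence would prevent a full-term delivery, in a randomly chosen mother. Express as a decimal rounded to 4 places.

Let p₁ = 0.157, p₀ = 0.11.
Under exogeneity and monotonicity, PNS = p₁ − p₀.
PNS = 0.157 − 0.11 = 0.047

PNS ≈ 0.0470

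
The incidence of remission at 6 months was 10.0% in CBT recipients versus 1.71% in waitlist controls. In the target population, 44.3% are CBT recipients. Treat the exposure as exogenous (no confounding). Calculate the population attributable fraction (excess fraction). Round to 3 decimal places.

p₁ = 0.1, p₀ = 0.0171.
Overall risk P(Y=1) = π·p₁ + (1−π)·p₀ = 0.443×0.1 + 0.557×0.0171 = 0.053825.
Under exogeneity, PAF = [P(Y=1) − p₀] / P(Y=1).
PAF = (0.053825 − 0.0171) / 0.053825 ≈ 0.6823

PAF ≈ 0.682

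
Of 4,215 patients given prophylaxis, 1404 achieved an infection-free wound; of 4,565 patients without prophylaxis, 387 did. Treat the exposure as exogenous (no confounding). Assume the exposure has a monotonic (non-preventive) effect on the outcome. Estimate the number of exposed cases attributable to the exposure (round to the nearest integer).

p₁ = P(outcome | exposed) = 1404/4215 = 0.3331
p₀ = P(outcome | unexposed) = 387/4565 = 0.084775
PN = (p₁ − p₀)/p₁ = (0.3331 − 0.084775) / 0.3331 ≈ 0.74549.
Attributable cases ≈ PN × (exposed cases) = 0.74549 × 1404 ≈ 1046.67.

about 1047 cases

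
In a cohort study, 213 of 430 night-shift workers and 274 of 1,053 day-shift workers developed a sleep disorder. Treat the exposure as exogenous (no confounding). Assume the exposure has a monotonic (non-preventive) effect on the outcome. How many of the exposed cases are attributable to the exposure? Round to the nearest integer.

p₁ = P(outcome | exposed) = 213/430 = 0.49535
p₀ = P(outcome | unexposed) = 274/1053 = 0.26021
PN = (p₁ − p₀)/p₁ = (0.49535 − 0.26021) / 0.49535 ≈ 0.47470.
Attributable cases ≈ PN × (exposed cases) = 0.47470 × 213 ≈ 101.11.

about 101 cases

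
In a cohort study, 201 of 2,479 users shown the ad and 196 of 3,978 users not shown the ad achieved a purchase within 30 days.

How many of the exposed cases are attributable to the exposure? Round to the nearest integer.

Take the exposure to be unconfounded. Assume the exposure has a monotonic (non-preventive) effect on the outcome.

p₁ = P(outcome | exposed) = 201/2479 = 0.081081
p₀ = P(outcome | unexposed) = 196/3978 = 0.049271
PN = (p₁ − p₀)/p₁ = (0.081081 − 0.049271) / 0.081081 ≈ 0.39232.
Attributable cases ≈ PN × (exposed cases) = 0.39232 × 201 ≈ 78.86.

about 79 cases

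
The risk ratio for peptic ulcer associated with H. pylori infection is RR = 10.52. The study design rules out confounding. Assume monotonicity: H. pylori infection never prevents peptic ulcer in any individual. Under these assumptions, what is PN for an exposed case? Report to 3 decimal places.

PN ≈ 0.905

Under exogeneity and monotonicity, PN = (RR − 1) / RR = 1 − 1/RR.
PN = (10.52 − 1) / 10.52 = 9.52 / 10.52 ≈ 0.9049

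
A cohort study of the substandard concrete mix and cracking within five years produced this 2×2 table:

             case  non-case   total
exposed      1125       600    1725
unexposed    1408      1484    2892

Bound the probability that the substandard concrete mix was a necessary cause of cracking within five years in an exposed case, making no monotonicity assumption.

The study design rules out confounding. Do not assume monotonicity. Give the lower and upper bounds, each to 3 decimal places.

0.253 ≤ PN ≤ 0.787

p₁ = P(outcome | exposed) = 1125/1725 = 0.65217
p₀ = P(outcome | unexposed) = 1408/2892 = 0.48686
Under exogeneity alone the bounds on PN are max{0,(p₁−p₀)/p₁} ≤ PN ≤ min{1,(1−p₀)/p₁}.
  lower = (p₁ − p₀)/p₁ = 0.16531 / 0.65217 ≈ 0.2535
  upper = min{1, (1 − p₀)/p₁} = 0.51314 / 0.65217 ≈ 0.7868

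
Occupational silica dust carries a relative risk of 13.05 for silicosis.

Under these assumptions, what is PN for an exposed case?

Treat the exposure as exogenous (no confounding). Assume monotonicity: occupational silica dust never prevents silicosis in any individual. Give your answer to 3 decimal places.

PN ≈ 0.923

Under exogeneity and monotonicity, PN = (RR − 1) / RR = 1 − 1/RR.
PN = (13.05 − 1) / 13.05 = 12.05 / 13.05 ≈ 0.9234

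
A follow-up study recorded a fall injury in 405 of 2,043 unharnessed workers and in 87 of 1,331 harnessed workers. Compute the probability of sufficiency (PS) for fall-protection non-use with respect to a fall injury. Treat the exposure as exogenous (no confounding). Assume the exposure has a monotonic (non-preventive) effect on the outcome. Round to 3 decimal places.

p₁ = P(outcome | exposed) = 405/2043 = 0.19824
p₀ = P(outcome | unexposed) = 87/1331 = 0.065364
Under exogeneity and monotonicity, PS = (p₁ − p₀) / (1 − p₀).
PS = (0.19824 − 0.065364) / (1 − 0.065364) = 0.13287 / 0.93464 ≈ 0.1422

PS ≈ 0.142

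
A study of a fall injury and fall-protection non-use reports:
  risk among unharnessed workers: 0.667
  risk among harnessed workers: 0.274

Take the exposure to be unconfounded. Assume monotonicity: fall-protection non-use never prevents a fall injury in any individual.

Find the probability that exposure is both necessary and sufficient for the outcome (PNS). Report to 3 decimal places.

Let p₁ = 0.667, p₀ = 0.274.
Under exogeneity and monotonicity, PNS = p₁ − p₀.
PNS = 0.667 − 0.274 = 0.393

PNS ≈ 0.393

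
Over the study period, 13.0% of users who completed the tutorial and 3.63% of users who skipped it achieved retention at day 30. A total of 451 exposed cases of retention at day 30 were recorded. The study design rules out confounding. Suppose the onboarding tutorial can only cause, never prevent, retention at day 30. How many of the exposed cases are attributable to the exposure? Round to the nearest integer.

p₁ = 0.13, p₀ = 0.0363.
PN = (p₁ − p₀)/p₁ = (0.13 − 0.0363) / 0.13 ≈ 0.72077.
Attributable cases ≈ PN × (exposed cases) = 0.72077 × 451 ≈ 325.07.

about 325 cases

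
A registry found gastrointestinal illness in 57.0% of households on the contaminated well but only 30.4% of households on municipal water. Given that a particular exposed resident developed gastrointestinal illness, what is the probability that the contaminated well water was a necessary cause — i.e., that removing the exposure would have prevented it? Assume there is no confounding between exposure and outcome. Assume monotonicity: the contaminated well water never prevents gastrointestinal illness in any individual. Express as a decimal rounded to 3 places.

PN ≈ 0.467

p₁ = 0.57, p₀ = 0.304.
Under exogeneity and monotonicity, PN = (p₁ − p₀) / p₁.
PN = (0.57 − 0.304) / 0.57 = 0.266 / 0.57 ≈ 0.4667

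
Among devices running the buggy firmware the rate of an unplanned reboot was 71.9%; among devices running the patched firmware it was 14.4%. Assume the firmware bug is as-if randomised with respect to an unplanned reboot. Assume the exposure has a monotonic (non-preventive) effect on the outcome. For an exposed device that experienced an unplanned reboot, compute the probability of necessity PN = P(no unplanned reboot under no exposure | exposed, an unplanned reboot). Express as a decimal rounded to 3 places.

PN ≈ 0.800

p₁ = 0.719, p₀ = 0.144.
Under exogeneity and monotonicity, PN = (p₁ − p₀) / p₁.
PN = (0.719 − 0.144) / 0.719 = 0.575 / 0.719 ≈ 0.7997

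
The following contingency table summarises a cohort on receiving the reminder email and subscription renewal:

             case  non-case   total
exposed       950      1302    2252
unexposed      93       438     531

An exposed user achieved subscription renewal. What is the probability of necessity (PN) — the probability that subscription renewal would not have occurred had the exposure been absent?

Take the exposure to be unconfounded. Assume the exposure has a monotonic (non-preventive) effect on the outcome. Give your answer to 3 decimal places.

p₁ = P(outcome | exposed) = 950/2252 = 0.42185
p₀ = P(outcome | unexposed) = 93/531 = 0.17514
Under exogeneity and monotonicity, PN = (p₁ − p₀) / p₁.
PN = (0.42185 − 0.17514) / 0.42185 = 0.24671 / 0.42185 ≈ 0.5848

PN ≈ 0.585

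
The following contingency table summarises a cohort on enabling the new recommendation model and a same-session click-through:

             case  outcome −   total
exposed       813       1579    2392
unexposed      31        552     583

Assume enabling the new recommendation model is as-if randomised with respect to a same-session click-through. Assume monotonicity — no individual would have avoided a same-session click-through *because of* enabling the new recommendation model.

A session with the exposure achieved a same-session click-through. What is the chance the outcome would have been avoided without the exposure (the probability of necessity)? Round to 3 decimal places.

PN ≈ 0.844

p₁ = P(outcome | exposed) = 813/2392 = 0.33988
p₀ = P(outcome | unexposed) = 31/583 = 0.053173
Under exogeneity and monotonicity, PN = (p₁ − p₀)/p₁.
PN = (0.33988 − 0.053173) / 0.33988 ≈ 0.8436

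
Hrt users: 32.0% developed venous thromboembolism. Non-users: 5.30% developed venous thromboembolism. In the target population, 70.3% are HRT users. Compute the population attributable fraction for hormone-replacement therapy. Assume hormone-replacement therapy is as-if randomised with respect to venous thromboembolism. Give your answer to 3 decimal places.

PAF ≈ 0.780

p₁ = 0.32, p₀ = 0.053.
Overall risk P(Y=1) = π·p₁ + (1−π)·p₀ = 0.703×0.32 + 0.297×0.053 = 0.2407.
Under exogeneity, PAF = [P(Y=1) − p₀] / P(Y=1).
PAF = (0.2407 − 0.053) / 0.2407 ≈ 0.7798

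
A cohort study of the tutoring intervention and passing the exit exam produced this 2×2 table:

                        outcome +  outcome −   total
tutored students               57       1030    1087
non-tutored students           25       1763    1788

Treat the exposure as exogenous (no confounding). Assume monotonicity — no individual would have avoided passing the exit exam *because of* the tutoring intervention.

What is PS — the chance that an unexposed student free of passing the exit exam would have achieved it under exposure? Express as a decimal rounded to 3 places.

p₁ = P(outcome | exposed) = 57/1087 = 0.052438
p₀ = P(outcome | unexposed) = 25/1788 = 0.013982
Under exogeneity and monotonicity, PS = (p₁ − p₀)/(1 − p₀).
PS = (0.052438 − 0.013982) / 0.98602 ≈ 0.0390

PS ≈ 0.039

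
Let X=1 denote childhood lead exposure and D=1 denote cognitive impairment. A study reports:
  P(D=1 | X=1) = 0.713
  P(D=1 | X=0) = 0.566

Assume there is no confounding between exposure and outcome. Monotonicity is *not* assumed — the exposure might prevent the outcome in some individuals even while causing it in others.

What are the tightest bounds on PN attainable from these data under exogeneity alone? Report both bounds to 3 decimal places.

Let p₁ = 0.713, p₀ = 0.566.
Under exogeneity alone the bounds on PN are max{0,(p₁−p₀)/p₁} ≤ PN ≤ min{1,(1−p₀)/p₁}.
  lower = (p₁ − p₀)/p₁ = 0.147 / 0.713 ≈ 0.2062
  upper = min{1, (1 − p₀)/p₁} = 0.434 / 0.713 ≈ 0.6087

0.206 ≤ PN ≤ 0.609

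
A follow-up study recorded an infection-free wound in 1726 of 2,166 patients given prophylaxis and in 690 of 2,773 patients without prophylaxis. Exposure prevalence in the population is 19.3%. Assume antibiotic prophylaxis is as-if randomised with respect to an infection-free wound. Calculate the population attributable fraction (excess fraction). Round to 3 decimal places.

p₁ = P(outcome | exposed) = 1726/2166 = 0.79686
p₀ = P(outcome | unexposed) = 690/2773 = 0.24883
Overall risk P(Y=1) = π·p₁ + (1−π)·p₀ = 0.193×0.79686 + 0.807×0.24883 = 0.3546.
Under exogeneity, PAF = [P(Y=1) − p₀] / P(Y=1).
PAF = (0.3546 − 0.24883) / 0.3546 ≈ 0.2983

PAF ≈ 0.298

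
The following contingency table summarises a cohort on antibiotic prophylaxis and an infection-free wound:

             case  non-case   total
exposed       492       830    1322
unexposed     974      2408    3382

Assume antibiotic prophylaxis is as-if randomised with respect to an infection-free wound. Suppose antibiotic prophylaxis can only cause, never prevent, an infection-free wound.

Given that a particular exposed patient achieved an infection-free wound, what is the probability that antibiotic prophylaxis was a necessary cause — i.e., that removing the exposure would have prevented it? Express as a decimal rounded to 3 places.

PN ≈ 0.226

p₁ = P(outcome | exposed) = 492/1322 = 0.37216
p₀ = P(outcome | unexposed) = 974/3382 = 0.288
Under exogeneity and monotonicity, PN = (p₁ − p₀)/p₁.
PN = (0.37216 − 0.288) / 0.37216 ≈ 0.2262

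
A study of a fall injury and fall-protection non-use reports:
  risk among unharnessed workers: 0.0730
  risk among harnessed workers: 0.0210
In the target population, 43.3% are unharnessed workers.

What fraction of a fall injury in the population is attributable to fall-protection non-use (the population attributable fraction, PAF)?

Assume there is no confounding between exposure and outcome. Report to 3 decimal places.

Let p₁ = 0.073, p₀ = 0.021.
Overall risk P(Y=1) = π·p₁ + (1−π)·p₀ = 0.433×0.073 + 0.567×0.021 = 0.043516.
Under exogeneity, PAF = [P(Y=1) − p₀] / P(Y=1).
PAF = (0.043516 − 0.021) / 0.043516 ≈ 0.5174

PAF ≈ 0.517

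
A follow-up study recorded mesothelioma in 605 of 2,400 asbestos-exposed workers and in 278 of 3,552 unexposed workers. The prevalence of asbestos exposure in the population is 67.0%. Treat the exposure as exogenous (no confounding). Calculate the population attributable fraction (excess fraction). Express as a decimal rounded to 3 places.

PAF ≈ 0.598

p₁ = P(outcome | exposed) = 605/2400 = 0.25208
p₀ = P(outcome | unexposed) = 278/3552 = 0.078266
Overall risk P(Y=1) = π·p₁ + (1−π)·p₀ = 0.67×0.25208 + 0.33×0.078266 = 0.19472.
Under exogeneity, PAF = [P(Y=1) − p₀] / P(Y=1).
PAF = (0.19472 − 0.078266) / 0.19472 ≈ 0.5981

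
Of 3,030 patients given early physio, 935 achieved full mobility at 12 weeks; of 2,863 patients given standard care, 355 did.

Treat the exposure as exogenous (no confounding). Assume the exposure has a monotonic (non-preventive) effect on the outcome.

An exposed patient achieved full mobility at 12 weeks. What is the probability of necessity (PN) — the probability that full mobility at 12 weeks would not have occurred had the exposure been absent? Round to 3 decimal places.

PN ≈ 0.598

p₁ = P(outcome | exposed) = 935/3030 = 0.30858
p₀ = P(outcome | unexposed) = 355/2863 = 0.124
Under exogeneity and monotonicity, PN = (p₁ − p₀) / p₁.
PN = (0.30858 − 0.124) / 0.30858 = 0.18459 / 0.30858 ≈ 0.5982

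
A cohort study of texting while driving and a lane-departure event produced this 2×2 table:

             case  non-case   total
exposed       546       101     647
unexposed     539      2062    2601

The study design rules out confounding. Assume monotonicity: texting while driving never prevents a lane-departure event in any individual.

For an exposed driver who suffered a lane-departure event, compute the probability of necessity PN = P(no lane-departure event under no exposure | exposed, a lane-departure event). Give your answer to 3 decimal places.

PN ≈ 0.754

p₁ = P(outcome | exposed) = 546/647 = 0.84389
p₀ = P(outcome | unexposed) = 539/2601 = 0.20723
Under exogeneity and monotonicity, PN = (p₁ − p₀)/p₁.
PN = (0.84389 − 0.20723) / 0.84389 ≈ 0.7544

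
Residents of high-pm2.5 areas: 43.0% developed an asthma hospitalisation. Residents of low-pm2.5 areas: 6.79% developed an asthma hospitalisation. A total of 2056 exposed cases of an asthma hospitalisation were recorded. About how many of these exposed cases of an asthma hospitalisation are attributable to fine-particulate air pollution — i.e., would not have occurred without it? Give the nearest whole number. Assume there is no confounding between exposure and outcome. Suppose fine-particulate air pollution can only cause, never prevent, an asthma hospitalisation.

about 1731 cases

p₁ = 0.43, p₀ = 0.0679.
PN = (p₁ − p₀)/p₁ = (0.43 − 0.0679) / 0.43 ≈ 0.84209.
Attributable cases ≈ PN × (exposed cases) = 0.84209 × 2056 ≈ 1731.34.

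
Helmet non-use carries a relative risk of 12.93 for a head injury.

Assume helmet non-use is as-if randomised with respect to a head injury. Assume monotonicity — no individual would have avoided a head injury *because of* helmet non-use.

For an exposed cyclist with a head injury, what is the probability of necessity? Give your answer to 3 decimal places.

Under exogeneity and monotonicity, PN = (RR − 1) / RR = 1 − 1/RR.
PN = (12.93 − 1) / 12.93 = 11.93 / 12.93 ≈ 0.9227

PN ≈ 0.923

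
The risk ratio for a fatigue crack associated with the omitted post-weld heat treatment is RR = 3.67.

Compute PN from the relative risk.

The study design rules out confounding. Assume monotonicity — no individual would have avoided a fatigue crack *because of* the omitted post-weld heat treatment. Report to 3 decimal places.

PN ≈ 0.728

Under exogeneity and monotonicity, PN = (RR − 1) / RR = 1 − 1/RR.
PN = (3.67 − 1) / 3.67 = 2.67 / 3.67 ≈ 0.7275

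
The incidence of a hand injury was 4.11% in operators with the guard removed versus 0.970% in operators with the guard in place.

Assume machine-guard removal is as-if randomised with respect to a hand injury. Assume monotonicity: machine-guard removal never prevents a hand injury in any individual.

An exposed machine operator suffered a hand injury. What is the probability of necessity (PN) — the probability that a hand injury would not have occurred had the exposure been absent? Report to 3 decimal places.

PN ≈ 0.764

p₁ = 0.0411, p₀ = 0.0097.
Under exogeneity and monotonicity, PN = (p₁ − p₀) / p₁.
PN = (0.0411 − 0.0097) / 0.0411 = 0.0314 / 0.0411 ≈ 0.7640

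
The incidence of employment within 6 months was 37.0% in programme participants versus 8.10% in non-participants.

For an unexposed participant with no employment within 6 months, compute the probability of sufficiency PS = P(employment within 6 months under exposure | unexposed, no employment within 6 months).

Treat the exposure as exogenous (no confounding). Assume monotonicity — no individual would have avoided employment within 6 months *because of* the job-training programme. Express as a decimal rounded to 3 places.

p₁ = 0.37, p₀ = 0.081.
Under exogeneity and monotonicity, PS = (p₁ − p₀) / (1 − p₀).
PS = (0.37 − 0.081) / (1 − 0.081) = 0.289 / 0.919 ≈ 0.3145

PS ≈ 0.314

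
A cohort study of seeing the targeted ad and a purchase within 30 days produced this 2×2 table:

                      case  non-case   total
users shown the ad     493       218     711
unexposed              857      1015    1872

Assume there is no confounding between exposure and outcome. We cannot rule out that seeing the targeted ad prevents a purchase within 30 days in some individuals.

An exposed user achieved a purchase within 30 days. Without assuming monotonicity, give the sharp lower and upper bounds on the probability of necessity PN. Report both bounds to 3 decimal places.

0.340 ≤ PN ≤ 0.782

p₁ = P(outcome | exposed) = 493/711 = 0.69339
p₀ = P(outcome | unexposed) = 857/1872 = 0.4578
Under exogeneity alone the bounds on PN are max{0,(p₁−p₀)/p₁} ≤ PN ≤ min{1,(1−p₀)/p₁}.
  lower = (p₁ − p₀)/p₁ = 0.23559 / 0.69339 ≈ 0.3398
  upper = min{1, (1 − p₀)/p₁} = 0.5422 / 0.69339 ≈ 0.7820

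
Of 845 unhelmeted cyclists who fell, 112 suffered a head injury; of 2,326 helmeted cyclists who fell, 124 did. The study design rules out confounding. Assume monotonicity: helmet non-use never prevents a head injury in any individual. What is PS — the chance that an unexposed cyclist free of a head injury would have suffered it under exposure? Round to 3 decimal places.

PS ≈ 0.084

p₁ = P(outcome | exposed) = 112/845 = 0.13254
p₀ = P(outcome | unexposed) = 124/2326 = 0.05331
Under exogeneity and monotonicity, PS = (p₁ − p₀) / (1 − p₀).
PS = (0.13254 − 0.05331) / (1 − 0.05331) = 0.079234 / 0.94669 ≈ 0.0837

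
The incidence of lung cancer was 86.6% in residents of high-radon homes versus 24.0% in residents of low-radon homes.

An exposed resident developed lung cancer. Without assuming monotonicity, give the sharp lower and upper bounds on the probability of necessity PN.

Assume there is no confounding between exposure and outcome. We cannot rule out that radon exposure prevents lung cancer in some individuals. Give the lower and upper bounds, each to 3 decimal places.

p₁ = 0.866, p₀ = 0.24.
Under exogeneity alone the bounds on PN are max{0,(p₁−p₀)/p₁} ≤ PN ≤ min{1,(1−p₀)/p₁}.
  lower = (p₁ − p₀)/p₁ = 0.626 / 0.866 ≈ 0.7229
  upper = min{1, (1 − p₀)/p₁} = 0.76 / 0.866 ≈ 0.8776

0.723 ≤ PN ≤ 0.878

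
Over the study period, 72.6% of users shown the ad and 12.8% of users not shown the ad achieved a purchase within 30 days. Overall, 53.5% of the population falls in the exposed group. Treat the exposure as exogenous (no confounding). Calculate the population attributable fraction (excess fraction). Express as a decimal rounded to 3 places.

p₁ = 0.726, p₀ = 0.128.
Overall risk P(Y=1) = π·p₁ + (1−π)·p₀ = 0.535×0.726 + 0.465×0.128 = 0.44793.
Under exogeneity, PAF = [P(Y=1) − p₀] / P(Y=1).
PAF = (0.44793 − 0.128) / 0.44793 ≈ 0.7142

PAF ≈ 0.714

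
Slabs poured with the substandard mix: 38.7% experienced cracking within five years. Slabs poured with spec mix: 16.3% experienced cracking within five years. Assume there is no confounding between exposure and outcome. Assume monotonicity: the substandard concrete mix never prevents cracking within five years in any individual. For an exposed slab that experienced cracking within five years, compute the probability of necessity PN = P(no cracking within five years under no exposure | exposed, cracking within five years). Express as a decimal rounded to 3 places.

p₁ = 0.387, p₀ = 0.163.
Under exogeneity and monotonicity, PN = (p₁ − p₀) / p₁.
PN = (0.387 − 0.163) / 0.387 = 0.224 / 0.387 ≈ 0.5788

PN ≈ 0.579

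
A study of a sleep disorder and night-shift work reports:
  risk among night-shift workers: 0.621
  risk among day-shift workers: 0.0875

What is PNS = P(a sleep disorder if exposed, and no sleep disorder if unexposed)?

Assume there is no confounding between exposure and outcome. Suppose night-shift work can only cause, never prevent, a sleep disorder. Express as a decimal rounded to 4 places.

Let p₁ = 0.621, p₀ = 0.0875.
Under exogeneity and monotonicity, PNS = p₁ − p₀.
PNS = 0.621 − 0.0875 = 0.5335

PNS ≈ 0.5335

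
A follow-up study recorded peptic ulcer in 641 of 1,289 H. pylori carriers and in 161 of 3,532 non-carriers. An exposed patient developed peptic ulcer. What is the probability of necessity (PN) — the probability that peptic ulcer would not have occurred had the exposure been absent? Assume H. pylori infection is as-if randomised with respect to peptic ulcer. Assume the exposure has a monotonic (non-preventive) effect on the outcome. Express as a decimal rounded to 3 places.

PN ≈ 0.908

p₁ = P(outcome | exposed) = 641/1289 = 0.49728
p₀ = P(outcome | unexposed) = 161/3532 = 0.045583
Under exogeneity and monotonicity, PN = (p₁ − p₀) / p₁.
PN = (0.49728 − 0.045583) / 0.49728 = 0.4517 / 0.49728 ≈ 0.9083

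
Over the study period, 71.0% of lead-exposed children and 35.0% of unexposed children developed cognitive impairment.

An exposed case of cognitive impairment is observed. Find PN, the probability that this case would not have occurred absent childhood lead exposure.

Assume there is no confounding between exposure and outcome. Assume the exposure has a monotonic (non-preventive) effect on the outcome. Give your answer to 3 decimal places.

PN ≈ 0.507

p₁ = 0.71, p₀ = 0.35.
Under exogeneity and monotonicity, PN = (p₁ − p₀) / p₁.
PN = (0.71 − 0.35) / 0.71 = 0.36 / 0.71 ≈ 0.5070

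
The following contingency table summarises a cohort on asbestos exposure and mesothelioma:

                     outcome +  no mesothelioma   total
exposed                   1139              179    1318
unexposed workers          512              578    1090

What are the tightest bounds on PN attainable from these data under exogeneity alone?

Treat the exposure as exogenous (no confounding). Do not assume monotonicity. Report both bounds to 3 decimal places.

p₁ = P(outcome | exposed) = 1139/1318 = 0.86419
p₀ = P(outcome | unexposed) = 512/1090 = 0.46972
Under exogeneity alone the bounds on PN are max{0,(p₁−p₀)/p₁} ≤ PN ≤ min{1,(1−p₀)/p₁}.
  lower = (p₁ − p₀)/p₁ = 0.39446 / 0.86419 ≈ 0.4565
  upper = min{1, (1 − p₀)/p₁} = 0.53028 / 0.86419 ≈ 0.6136

0.456 ≤ PN ≤ 0.614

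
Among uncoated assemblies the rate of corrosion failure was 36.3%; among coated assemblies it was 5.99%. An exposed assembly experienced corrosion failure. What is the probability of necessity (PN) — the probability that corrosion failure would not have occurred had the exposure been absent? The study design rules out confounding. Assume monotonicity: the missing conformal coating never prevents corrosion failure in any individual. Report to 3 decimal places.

p₁ = 0.363, p₀ = 0.0599.
Under exogeneity and monotonicity, PN = (p₁ − p₀) / p₁.
PN = (0.363 − 0.0599) / 0.363 = 0.3031 / 0.363 ≈ 0.8350

PN ≈ 0.835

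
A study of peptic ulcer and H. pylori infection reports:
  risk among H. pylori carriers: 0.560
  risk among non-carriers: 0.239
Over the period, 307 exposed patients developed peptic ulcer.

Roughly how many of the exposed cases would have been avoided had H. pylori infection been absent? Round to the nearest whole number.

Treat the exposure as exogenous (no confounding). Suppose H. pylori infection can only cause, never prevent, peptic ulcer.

about 176 cases

Let p₁ = 0.56, p₀ = 0.239.
PN = (p₁ − p₀)/p₁ = (0.56 − 0.239) / 0.56 ≈ 0.57321.
Attributable cases ≈ PN × (exposed cases) = 0.57321 × 307 ≈ 175.98.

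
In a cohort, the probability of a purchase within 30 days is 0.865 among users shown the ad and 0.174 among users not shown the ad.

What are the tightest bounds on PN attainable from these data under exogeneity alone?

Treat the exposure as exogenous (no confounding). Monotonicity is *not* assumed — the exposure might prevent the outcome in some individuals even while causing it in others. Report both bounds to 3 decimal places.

0.799 ≤ PN ≤ 0.955

Let p₁ = 0.865, p₀ = 0.174.
Under exogeneity alone the bounds on PN are max{0,(p₁−p₀)/p₁} ≤ PN ≤ min{1,(1−p₀)/p₁}.
  lower = (p₁ − p₀)/p₁ = 0.691 / 0.865 ≈ 0.7988
  upper = min{1, (1 − p₀)/p₁} = 0.826 / 0.865 ≈ 0.9549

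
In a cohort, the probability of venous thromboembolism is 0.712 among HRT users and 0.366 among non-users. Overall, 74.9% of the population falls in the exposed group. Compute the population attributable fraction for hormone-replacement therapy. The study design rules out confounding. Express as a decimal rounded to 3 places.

PAF ≈ 0.415

Let p₁ = 0.712, p₀ = 0.366.
Overall risk P(Y=1) = π·p₁ + (1−π)·p₀ = 0.749×0.712 + 0.251×0.366 = 0.62515.
Under exogeneity, PAF = [P(Y=1) − p₀] / P(Y=1).
PAF = (0.62515 − 0.366) / 0.62515 ≈ 0.4145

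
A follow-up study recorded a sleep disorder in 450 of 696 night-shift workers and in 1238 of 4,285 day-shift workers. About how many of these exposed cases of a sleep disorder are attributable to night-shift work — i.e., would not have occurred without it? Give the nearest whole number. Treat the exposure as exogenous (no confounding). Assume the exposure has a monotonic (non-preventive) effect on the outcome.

p₁ = P(outcome | exposed) = 450/696 = 0.64655
p₀ = P(outcome | unexposed) = 1238/4285 = 0.28891
PN = (p₁ − p₀)/p₁ = (0.64655 − 0.28891) / 0.64655 ≈ 0.55315.
Attributable cases ≈ PN × (exposed cases) = 0.55315 × 450 ≈ 248.92.

about 249 cases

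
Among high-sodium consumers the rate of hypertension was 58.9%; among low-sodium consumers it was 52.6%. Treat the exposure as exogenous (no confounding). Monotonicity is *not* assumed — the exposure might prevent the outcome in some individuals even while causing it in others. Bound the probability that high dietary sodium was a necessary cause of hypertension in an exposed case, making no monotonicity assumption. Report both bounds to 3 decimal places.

0.107 ≤ PN ≤ 0.805

p₁ = 0.589, p₀ = 0.526.
Under exogeneity alone the bounds on PN are max{0,(p₁−p₀)/p₁} ≤ PN ≤ min{1,(1−p₀)/p₁}.
  lower = (p₁ − p₀)/p₁ = 0.063 / 0.589 ≈ 0.1070
  upper = min{1, (1 − p₀)/p₁} = 0.474 / 0.589 ≈ 0.8048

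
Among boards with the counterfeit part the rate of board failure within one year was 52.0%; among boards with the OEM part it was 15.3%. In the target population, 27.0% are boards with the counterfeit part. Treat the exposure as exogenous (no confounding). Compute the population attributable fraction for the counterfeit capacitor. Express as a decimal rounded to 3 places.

PAF ≈ 0.393

p₁ = 0.52, p₀ = 0.153.
Overall risk P(Y=1) = π·p₁ + (1−π)·p₀ = 0.27×0.52 + 0.73×0.153 = 0.25209.
Under exogeneity, PAF = [P(Y=1) − p₀] / P(Y=1).
PAF = (0.25209 − 0.153) / 0.25209 ≈ 0.3931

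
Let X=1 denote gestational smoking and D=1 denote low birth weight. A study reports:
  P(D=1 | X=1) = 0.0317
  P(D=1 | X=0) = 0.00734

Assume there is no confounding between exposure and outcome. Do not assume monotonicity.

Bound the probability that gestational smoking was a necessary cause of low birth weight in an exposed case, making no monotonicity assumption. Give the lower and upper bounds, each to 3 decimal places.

Let p₁ = 0.0317, p₀ = 0.00734.
Under exogeneity alone the bounds on PN are max{0,(p₁−p₀)/p₁} ≤ PN ≤ min{1,(1−p₀)/p₁}.
  lower = (p₁ − p₀)/p₁ = 0.02436 / 0.0317 ≈ 0.7685
  upper = min{1, (1 − p₀)/p₁} = 0.99266 / 0.0317 ≈ 31.3142 → capped at 1

0.768 ≤ PN ≤ 1.000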